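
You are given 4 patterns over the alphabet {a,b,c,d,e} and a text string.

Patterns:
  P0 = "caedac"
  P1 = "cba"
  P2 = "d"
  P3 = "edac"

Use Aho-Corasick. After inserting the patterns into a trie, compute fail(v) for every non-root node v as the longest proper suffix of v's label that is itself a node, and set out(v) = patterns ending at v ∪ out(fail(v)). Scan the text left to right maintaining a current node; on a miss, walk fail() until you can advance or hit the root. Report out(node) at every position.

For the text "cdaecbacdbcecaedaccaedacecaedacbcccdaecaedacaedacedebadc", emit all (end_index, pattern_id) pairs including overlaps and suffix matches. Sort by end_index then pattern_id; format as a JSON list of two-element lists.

Construct AC machine:
Trie nodes:
  n0 'ε': c→1 d→9 e→10
  n1 'c': a→2 b→7
  n2 'ca': e→3
  n3 'cae': d→4
  n4 'caed': a→5
  n5 'caeda': c→6
  n6 'caedac': ·  ←P0
  n7 'cb': a→8
  n8 'cba': ·  ←P1
  n9 'd': ·  ←P2
  n10 'e': d→11
  n11 'ed': a→12
  n12 'eda': c→13
  n13 'edac': ·  ←P3

Failure links (BFS by depth):
  n1('c'): parent n0 fail=0; on 'c' 0 → fail=0;  out ∅∪∅=∅
  n9('d'): parent n0 fail=0; on 'd' 0 → fail=0;  out {2}∪∅={2}
  n10('e'): parent n0 fail=0; on 'e' 0 → fail=0;  out ∅∪∅=∅
  n2('ca'): parent n1 fail=0; on 'a' 0 → fail=0;  out ∅∪∅=∅
  n7('cb'): parent n1 fail=0; on 'b' 0 → fail=0;  out ∅∪∅=∅
  n11('ed'): parent n10 fail=0; on 'd' 0 → fail=9;  out ∅∪{2}={2}
  n3('cae'): parent n2 fail=0; on 'e' 0 → fail=10;  out ∅∪∅=∅
  n8('cba'): parent n7 fail=0; on 'a' 0 → fail=0;  out {1}∪∅={1}
  n12('eda'): parent n11 fail=9; on 'a' 9→0 → fail=0;  out ∅∪∅=∅
  n4('caed'): parent n3 fail=10; on 'd' 10 → fail=11;  out ∅∪{2}={2}
  n13('edac'): parent n12 fail=0; on 'c' 0 → fail=1;  out {3}∪∅={3}
  n5('caeda'): parent n4 fail=11; on 'a' 11 → fail=12;  out ∅∪∅=∅
  n6('caedac'): parent n5 fail=12; on 'c' 12 → fail=13;  out {0}∪{3}={0,3}

Run:
[0] read 'c'  n0⇒n1
[1] read 'd'  n1⇒n9 (fail-walked)  ** P2@[1:1]
[2] read 'a'  n9⇒n0 (fail-walked)
[3] read 'e'  n0⇒n10
[4] read 'c'  n10⇒n1 (fail-walked)
[5] read 'b'  n1⇒n7
[6] read 'a'  n7⇒n8  ** P1@[4:6]
[7] read 'c'  n8⇒n1 (fail-walked)
[8] read 'd'  n1⇒n9 (fail-walked)  ** P2@[8:8]
[9] read 'b'  n9⇒n0 (fail-walked)
[10] read 'c'  n0⇒n1
[11] read 'e'  n1⇒n10 (fail-walked)
[12] read 'c'  n10⇒n1 (fail-walked)
[13] read 'a'  n1⇒n2
[14] read 'e'  n2⇒n3
[15] read 'd'  n3⇒n4  ** P2@[15:15]
[16] read 'a'  n4⇒n5
[17] read 'c'  n5⇒n6  ** P0@[12:17],P3@[14:17]
[18] read 'c'  n6⇒n1 (fail-walked)
[19] read 'a'  n1⇒n2
[20] read 'e'  n2⇒n3
[21] read 'd'  n3⇒n4  ** P2@[21:21]
[22] read 'a'  n4⇒n5
[23] read 'c'  n5⇒n6  ** P0@[18:23],P3@[20:23]
[24] read 'e'  n6⇒n10 (fail-walked)
[25] read 'c'  n10⇒n1 (fail-walked)
[26] read 'a'  n1⇒n2
[27] read 'e'  n2⇒n3
[28] read 'd'  n3⇒n4  ** P2@[28:28]
[29] read 'a'  n4⇒n5
[30] read 'c'  n5⇒n6  ** P0@[25:30],P3@[27:30]
[31] read 'b'  n6⇒n7 (fail-walked)
[32] read 'c'  n7⇒n1 (fail-walked)
[33] read 'c'  n1⇒n1 (fail-walked)
[34] read 'c'  n1⇒n1 (fail-walked)
[35] read 'd'  n1⇒n9 (fail-walked)  ** P2@[35:35]
[36] read 'a'  n9⇒n0 (fail-walked)
[37] read 'e'  n0⇒n10
[38] read 'c'  n10⇒n1 (fail-walked)
[39] read 'a'  n1⇒n2
[40] read 'e'  n2⇒n3
[41] read 'd'  n3⇒n4  ** P2@[41:41]
[42] read 'a'  n4⇒n5
[43] read 'c'  n5⇒n6  ** P0@[38:43],P3@[40:43]
[44] read 'a'  n6⇒n2 (fail-walked)
[45] read 'e'  n2⇒n3
[46] read 'd'  n3⇒n4  ** P2@[46:46]
[47] read 'a'  n4⇒n5
[48] read 'c'  n5⇒n6  ** P0@[43:48],P3@[45:48]
[49] read 'e'  n6⇒n10 (fail-walked)
[50] read 'd'  n10⇒n11  ** P2@[50:50]
[51] read 'e'  n11⇒n10 (fail-walked)
[52] read 'b'  n10⇒n0 (fail-walked)
[53] read 'a'  n0⇒n0
[54] read 'd'  n0⇒n9  ** P2@[54:54]
[55] read 'c'  n9⇒n1 (fail-walked)

Matches: [[1,2],[6,1],[8,2],[15,2],[17,0],[17,3],[21,2],[23,0],[23,3],[28,2],[30,0],[30,3],[35,2],[41,2],[43,0],[43,3],[46,2],[48,0],[48,3],[50,2],[54,2]]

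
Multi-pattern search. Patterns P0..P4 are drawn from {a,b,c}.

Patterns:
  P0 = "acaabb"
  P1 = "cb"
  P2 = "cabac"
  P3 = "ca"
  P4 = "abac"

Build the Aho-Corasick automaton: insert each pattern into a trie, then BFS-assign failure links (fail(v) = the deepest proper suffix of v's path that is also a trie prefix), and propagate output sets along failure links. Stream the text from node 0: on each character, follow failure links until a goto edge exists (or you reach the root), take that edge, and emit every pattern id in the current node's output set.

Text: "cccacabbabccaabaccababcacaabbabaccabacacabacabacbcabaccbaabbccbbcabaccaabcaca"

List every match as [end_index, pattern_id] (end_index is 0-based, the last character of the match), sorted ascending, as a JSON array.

Build automaton:
Trie (insert patterns):
  n0 'ε': a→1 c→7
  n1 'a': b→13 c→2
  n2 'ac': a→3
  n3 'aca': a→4
  n4 'acaa': b→5
  n5 'acaab': b→6
  n6 'acaabb': ·  ←P0
  n7 'c': a→9 b→8
  n8 'cb': ·  ←P1
  n9 'ca': b→10  ←P3
  n10 'cab': a→11
  n11 'caba': c→12
  n12 'cabac': ·  ←P2
  n13 'ab': a→14
  n14 'aba': c→15
  n15 'abac': ·  ←P4

BFS fail/out derivation:
  n1('a'): parent n0 fail=0; on 'a' 0 → fail=0;  out ∅∪∅=∅
  n7('c'): parent n0 fail=0; on 'c' 0 → fail=0;  out ∅∪∅=∅
  n2('ac'): parent n1 fail=0; on 'c' 0 → fail=7;  out ∅∪∅=∅
  n8('cb'): parent n7 fail=0; on 'b' 0 → fail=0;  out {1}∪∅={1}
  n9('ca'): parent n7 fail=0; on 'a' 0 → fail=1;  out {3}∪∅={3}
  n13('ab'): parent n1 fail=0; on 'b' 0 → fail=0;  out ∅∪∅=∅
  n3('aca'): parent n2 fail=7; on 'a' 7 → fail=9;  out ∅∪{3}={3}
  n10('cab'): parent n9 fail=1; on 'b' 1 → fail=13;  out ∅∪∅=∅
  n14('aba'): parent n13 fail=0; on 'a' 0 → fail=1;  out ∅∪∅=∅
  n4('acaa'): parent n3 fail=9; on 'a' 9→1→0 → fail=1;  out ∅∪∅=∅
  n11('caba'): parent n10 fail=13; on 'a' 13 → fail=14;  out ∅∪∅=∅
  n15('abac'): parent n14 fail=1; on 'c' 1 → fail=2;  out {4}∪∅={4}
  n5('acaab'): parent n4 fail=1; on 'b' 1 → fail=13;  out ∅∪∅=∅
  n12('cabac'): parent n11 fail=14; on 'c' 14 → fail=15;  out {2}∪{4}={2,4}
  n6('acaabb'): parent n5 fail=13; on 'b' 13→0 → fail=0;  out {0}∪∅={0}

Run:
pos 0 'c': at 7
pos 1 'c': at 7 ·f
pos 2 'c': at 7 ·f
pos 3 'a': at 9  emit P3@[2:3]
pos 4 'c': at 2 ·f
pos 5 'a': at 3  emit P3@[4:5]
pos 6 'b': at 10 ·f
pos 7 'b': at 0 ·f
pos 8 'a': at 1
pos 9 'b': at 13
pos 10 'c': at 7 ·f
pos 11 'c': at 7 ·f
pos 12 'a': at 9  emit P3@[11:12]
pos 13 'a': at 1 ·f
pos 14 'b': at 13
pos 15 'a': at 14
pos 16 'c': at 15  emit P4@[13:16]
pos 17 'c': at 7 ·f
pos 18 'a': at 9  emit P3@[17:18]
pos 19 'b': at 10
pos 20 'a': at 11
pos 21 'b': at 13 ·f
pos 22 'c': at 7 ·f
pos 23 'a': at 9  emit P3@[22:23]
pos 24 'c': at 2 ·f
pos 25 'a': at 3  emit P3@[24:25]
pos 26 'a': at 4
pos 27 'b': at 5
pos 28 'b': at 6  emit P0@[23:28]
pos 29 'a': at 1 ·f
pos 30 'b': at 13
pos 31 'a': at 14
pos 32 'c': at 15  emit P4@[29:32]
pos 33 'c': at 7 ·f
pos 34 'a': at 9  emit P3@[33:34]
pos 35 'b': at 10
pos 36 'a': at 11
pos 37 'c': at 12  emit P2@[33:37],P4@[34:37]
pos 38 'a': at 3 ·f  emit P3@[37:38]
pos 39 'c': at 2 ·f
pos 40 'a': at 3  emit P3@[39:40]
pos 41 'b': at 10 ·f
pos 42 'a': at 11
pos 43 'c': at 12  emit P2@[39:43],P4@[40:43]
pos 44 'a': at 3 ·f  emit P3@[43:44]
pos 45 'b': at 10 ·f
pos 46 'a': at 11
pos 47 'c': at 12  emit P2@[43:47],P4@[44:47]
pos 48 'b': at 8 ·f  emit P1@[47:48]
pos 49 'c': at 7 ·f
pos 50 'a': at 9  emit P3@[49:50]
pos 51 'b': at 10
pos 52 'a': at 11
pos 53 'c': at 12  emit P2@[49:53],P4@[50:53]
pos 54 'c': at 7 ·f
pos 55 'b': at 8  emit P1@[54:55]
pos 56 'a': at 1 ·f
pos 57 'a': at 1 ·f
pos 58 'b': at 13
pos 59 'b': at 0 ·f
pos 60 'c': at 7
pos 61 'c': at 7 ·f
pos 62 'b': at 8  emit P1@[61:62]
pos 63 'b': at 0 ·f
pos 64 'c': at 7
pos 65 'a': at 9  emit P3@[64:65]
pos 66 'b': at 10
pos 67 'a': at 11
pos 68 'c': at 12  emit P2@[64:68],P4@[65:68]
pos 69 'c': at 7 ·f
pos 70 'a': at 9  emit P3@[69:70]
pos 71 'a': at 1 ·f
pos 72 'b': at 13
pos 73 'c': at 7 ·f
pos 74 'a': at 9  emit P3@[73:74]
pos 75 'c': at 2 ·f
pos 76 'a': at 3  emit P3@[75:76]

All matches (sorted): [[3,3],[5,3],[12,3],[16,4],[18,3],[23,3],[25,3],[28,0],[32,4],[34,3],[37,2],[37,4],[38,3],[40,3],[43,2],[43,4],[44,3],[47,2],[47,4],[48,1],[50,3],[53,2],[53,4],[55,1],[62,1],[65,3],[68,2],[68,4],[70,3],[74,3],[76,3]]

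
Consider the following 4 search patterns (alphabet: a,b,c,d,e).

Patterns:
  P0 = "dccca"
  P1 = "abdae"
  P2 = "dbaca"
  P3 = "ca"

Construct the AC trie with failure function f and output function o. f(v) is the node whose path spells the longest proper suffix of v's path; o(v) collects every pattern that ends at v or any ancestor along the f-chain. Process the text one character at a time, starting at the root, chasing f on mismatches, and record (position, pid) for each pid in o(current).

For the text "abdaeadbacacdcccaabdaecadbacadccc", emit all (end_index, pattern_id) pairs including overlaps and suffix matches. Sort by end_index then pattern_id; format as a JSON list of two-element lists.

Build automaton:
Trie nodes:
  n0 'ε': a→6 c→15 d→1
  n1 'd': b→11 c→2
  n2 'dc': c→3
  n3 'dcc': c→4
  n4 'dccc': a→5
  n5 'dccca': ·  [P0 ends]
  n6 'a': b→7
  n7 'ab': d→8
  n8 'abd': a→9
  n9 'abda': e→10
  n10 'abdae': ·  [P1 ends]
  n11 'db': a→12
  n12 'dba': c→13
  n13 'dbac': a→14
  n14 'dbaca': ·  [P2 ends]
  n15 'c': a→16
  n16 'ca': ·  [P3 ends]

BFS fail/out derivation:
  fail(1) 'd': from fail(0)=0 chase 'd': 0 ⇒ 0;  out=∅∪out(0)=∅
  fail(6) 'a': from fail(0)=0 chase 'a': 0 ⇒ 0;  out=∅∪out(0)=∅
  fail(15) 'c': from fail(0)=0 chase 'c': 0 ⇒ 0;  out=∅∪out(0)=∅
  fail(2) 'dc': from fail(1)=0 chase 'c': 0 ⇒ 15;  out=∅∪out(15)=∅
  fail(7) 'ab': from fail(6)=0 chase 'b': 0 ⇒ 0;  out=∅∪out(0)=∅
  fail(11) 'db': from fail(1)=0 chase 'b': 0 ⇒ 0;  out=∅∪out(0)=∅
  fail(16) 'ca': from fail(15)=0 chase 'a': 0 ⇒ 6;  out={3}∪out(6)={3}
  fail(3) 'dcc': from fail(2)=15 chase 'c': 15→0 ⇒ 15;  out=∅∪out(15)=∅
  fail(8) 'abd': from fail(7)=0 chase 'd': 0 ⇒ 1;  out=∅∪out(1)=∅
  fail(12) 'dba': from fail(11)=0 chase 'a': 0 ⇒ 6;  out=∅∪out(6)=∅
  fail(4) 'dccc': from fail(3)=15 chase 'c': 15→0 ⇒ 15;  out=∅∪out(15)=∅
  fail(9) 'abda': from fail(8)=1 chase 'a': 1→0 ⇒ 6;  out=∅∪out(6)=∅
  fail(13) 'dbac': from fail(12)=6 chase 'c': 6→0 ⇒ 15;  out=∅∪out(15)=∅
  fail(5) 'dccca': from fail(4)=15 chase 'a': 15 ⇒ 16;  out={0}∪out(16)={0,3}
  fail(10) 'abdae': from fail(9)=6 chase 'e': 6→0 ⇒ 0;  out={1}∪out(0)={1}
  fail(14) 'dbaca': from fail(13)=15 chase 'a': 15 ⇒ 16;  out={2}∪out(16)={2,3}

Text stream:
[0] read 'a'  n0⇒n6
[1] read 'b'  n6⇒n7
[2] read 'd'  n7⇒n8
[3] read 'a'  n8⇒n9
[4] read 'e'  n9⇒n10  ** P1@[0:4]
[5] read 'a'  n10⇒n6 (via fail)
[6] read 'd'  n6⇒n1 (via fail)
[7] read 'b'  n1⇒n11
[8] read 'a'  n11⇒n12
[9] read 'c'  n12⇒n13
[10] read 'a'  n13⇒n14  ** P2@[6:10],P3@[9:10]
[11] read 'c'  n14⇒n15 (via fail)
[12] read 'd'  n15⇒n1 (via fail)
[13] read 'c'  n1⇒n2
[14] read 'c'  n2⇒n3
[15] read 'c'  n3⇒n4
[16] read 'a'  n4⇒n5  ** P0@[12:16],P3@[15:16]
[17] read 'a'  n5⇒n6 (via fail)
[18] read 'b'  n6⇒n7
[19] read 'd'  n7⇒n8
[20] read 'a'  n8⇒n9
[21] read 'e'  n9⇒n10  ** P1@[17:21]
[22] read 'c'  n10⇒n15 (via fail)
[23] read 'a'  n15⇒n16  ** P3@[22:23]
[24] read 'd'  n16⇒n1 (via fail)
[25] read 'b'  n1⇒n11
[26] read 'a'  n11⇒n12
[27] read 'c'  n12⇒n13
[28] read 'a'  n13⇒n14  ** P2@[24:28],P3@[27:28]
[29] read 'd'  n14⇒n1 (via fail)
[30] read 'c'  n1⇒n2
[31] read 'c'  n2⇒n3
[32] read 'c'  n3⇒n4

All matches (sorted): [[4,1],[10,2],[10,3],[16,0],[16,3],[21,1],[23,3],[28,2],[28,3]]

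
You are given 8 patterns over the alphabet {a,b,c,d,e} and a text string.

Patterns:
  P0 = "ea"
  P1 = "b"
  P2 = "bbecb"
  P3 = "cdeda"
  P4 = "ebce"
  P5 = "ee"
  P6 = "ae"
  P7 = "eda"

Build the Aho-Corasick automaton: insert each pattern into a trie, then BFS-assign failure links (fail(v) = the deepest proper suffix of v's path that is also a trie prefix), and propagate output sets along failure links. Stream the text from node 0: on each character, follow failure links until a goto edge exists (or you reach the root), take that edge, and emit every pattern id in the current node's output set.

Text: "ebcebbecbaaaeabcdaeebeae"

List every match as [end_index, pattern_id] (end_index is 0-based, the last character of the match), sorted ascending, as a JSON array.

Build:
Trie nodes:
  n0 'ε': a→17 b→3 c→8 e→1
  n1 'e': a→2 b→13 d→19 e→16
  n2 'ea': ·  [P0 ends]
  n3 'b': b→4  [P1 ends]
  n4 'bb': e→5
  n5 'bbe': c→6
  n6 'bbec': b→7
  n7 'bbecb': ·  [P2 ends]
  n8 'c': d→9
  n9 'cd': e→10
  n10 'cde': d→11
  n11 'cded': a→12
  n12 'cdeda': ·  [P3 ends]
  n13 'eb': c→14
  n14 'ebc': e→15
  n15 'ebce': ·  [P4 ends]
  n16 'ee': ·  [P5 ends]
  n17 'a': e→18
  n18 'ae': ·  [P6 ends]
  n19 'ed': a→20
  n20 'eda': ·  [P7 ends]

Failure links (BFS by depth):
  n1('e'): parent n0 fail=0; on 'e' 0 → fail=0;  out ∅∪∅=∅
  n3('b'): parent n0 fail=0; on 'b' 0 → fail=0;  out {1}∪∅={1}
  n8('c'): parent n0 fail=0; on 'c' 0 → fail=0;  out ∅∪∅=∅
  n17('a'): parent n0 fail=0; on 'a' 0 → fail=0;  out ∅∪∅=∅
  n2('ea'): parent n1 fail=0; on 'a' 0 → fail=17;  out {0}∪∅={0}
  n4('bb'): parent n3 fail=0; on 'b' 0 → fail=3;  out ∅∪{1}={1}
  n9('cd'): parent n8 fail=0; on 'd' 0 → fail=0;  out ∅∪∅=∅
  n13('eb'): parent n1 fail=0; on 'b' 0 → fail=3;  out ∅∪{1}={1}
  n16('ee'): parent n1 fail=0; on 'e' 0 → fail=1;  out {5}∪∅={5}
  n18('ae'): parent n17 fail=0; on 'e' 0 → fail=1;  out {6}∪∅={6}
  n19('ed'): parent n1 fail=0; on 'd' 0 → fail=0;  out ∅∪∅=∅
  n5('bbe'): parent n4 fail=3; on 'e' 3→0 → fail=1;  out ∅∪∅=∅
  n10('cde'): parent n9 fail=0; on 'e' 0 → fail=1;  out ∅∪∅=∅
  n14('ebc'): parent n13 fail=3; on 'c' 3→0 → fail=8;  out ∅∪∅=∅
  n20('eda'): parent n19 fail=0; on 'a' 0 → fail=17;  out {7}∪∅={7}
  n6('bbec'): parent n5 fail=1; on 'c' 1→0 → fail=8;  out ∅∪∅=∅
  n11('cded'): parent n10 fail=1; on 'd' 1 → fail=19;  out ∅∪∅=∅
  n15('ebce'): parent n14 fail=8; on 'e' 8→0 → fail=1;  out {4}∪∅={4}
  n7('bbecb'): parent n6 fail=8; on 'b' 8→0 → fail=3;  out {2}∪{1}={1,2}
  n12('cdeda'): parent n11 fail=19; on 'a' 19 → fail=20;  out {3}∪{7}={3,7}

Scan:
[0] read 'e'  n0⇒n1
[1] read 'b'  n1⇒n13  ** P1@[1:1]
[2] read 'c'  n13⇒n14
[3] read 'e'  n14⇒n15  ** P4@[0:3]
[4] read 'b'  n15⇒n13 (via fail)  ** P1@[4:4]
[5] read 'b'  n13⇒n4 (via fail)  ** P1@[5:5]
[6] read 'e'  n4⇒n5
[7] read 'c'  n5⇒n6
[8] read 'b'  n6⇒n7  ** P1@[8:8],P2@[4:8]
[9] read 'a'  n7⇒n17 (via fail)
[10] read 'a'  n17⇒n17 (via fail)
[11] read 'a'  n17⇒n17 (via fail)
[12] read 'e'  n17⇒n18  ** P6@[11:12]
[13] read 'a'  n18⇒n2 (via fail)  ** P0@[12:13]
[14] read 'b'  n2⇒n3 (via fail)  ** P1@[14:14]
[15] read 'c'  n3⇒n8 (via fail)
[16] read 'd'  n8⇒n9
[17] read 'a'  n9⇒n17 (via fail)
[18] read 'e'  n17⇒n18  ** P6@[17:18]
[19] read 'e'  n18⇒n16 (via fail)  ** P5@[18:19]
[20] read 'b'  n16⇒n13 (via fail)  ** P1@[20:20]
[21] read 'e'  n13⇒n1 (via fail)
[22] read 'a'  n1⇒n2  ** P0@[21:22]
[23] read 'e'  n2⇒n18 (via fail)  ** P6@[22:23]

Result: [[1,1],[3,4],[4,1],[5,1],[8,1],[8,2],[12,6],[13,0],[14,1],[18,6],[19,5],[20,1],[22,0],[23,6]]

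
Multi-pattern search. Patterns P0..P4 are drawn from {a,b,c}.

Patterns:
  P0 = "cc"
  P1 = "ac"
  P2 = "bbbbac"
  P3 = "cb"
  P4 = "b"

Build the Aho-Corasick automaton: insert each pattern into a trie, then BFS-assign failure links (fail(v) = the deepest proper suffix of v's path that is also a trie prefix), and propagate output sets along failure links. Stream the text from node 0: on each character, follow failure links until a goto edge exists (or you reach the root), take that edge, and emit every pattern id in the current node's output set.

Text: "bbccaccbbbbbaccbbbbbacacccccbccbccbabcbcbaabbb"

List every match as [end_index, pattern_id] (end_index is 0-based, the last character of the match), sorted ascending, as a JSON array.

Build automaton:
Trie nodes:
  n0 'ε': a→3 b→5 c→1
  n1 'c': b→11 c→2
  n2 'cc': ·  [P0 ends]
  n3 'a': c→4
  n4 'ac': ·  [P1 ends]
  n5 'b': b→6  [P4 ends]
  n6 'bb': b→7
  n7 'bbb': b→8
  n8 'bbbb': a→9
  n9 'bbbba': c→10
  n10 'bbbbac': ·  [P2 ends]
  n11 'cb': ·  [P3 ends]

BFS fail/out derivation:
  fail(1) 'c': from fail(0)=0 chase 'c': 0 ⇒ 0;  out=∅∪out(0)=∅
  fail(3) 'a': from fail(0)=0 chase 'a': 0 ⇒ 0;  out=∅∪out(0)=∅
  fail(5) 'b': from fail(0)=0 chase 'b': 0 ⇒ 0;  out={4}∪out(0)={4}
  fail(2) 'cc': from fail(1)=0 chase 'c': 0 ⇒ 1;  out={0}∪out(1)={0}
  fail(4) 'ac': from fail(3)=0 chase 'c': 0 ⇒ 1;  out={1}∪out(1)={1}
  fail(6) 'bb': from fail(5)=0 chase 'b': 0 ⇒ 5;  out=∅∪out(5)={4}
  fail(11) 'cb': from fail(1)=0 chase 'b': 0 ⇒ 5;  out={3}∪out(5)={3,4}
  fail(7) 'bbb': from fail(6)=5 chase 'b': 5 ⇒ 6;  out=∅∪out(6)={4}
  fail(8) 'bbbb': from fail(7)=6 chase 'b': 6 ⇒ 7;  out=∅∪out(7)={4}
  fail(9) 'bbbba': from fail(8)=7 chase 'a': 7→6→5→0 ⇒ 3;  out=∅∪out(3)=∅
  fail(10) 'bbbbac': from fail(9)=3 chase 'c': 3 ⇒ 4;  out={2}∪out(4)={1,2}

Text stream:
i=0 'b': node 0→5  ** P4@[0:0]
i=1 'b': node 5→6  ** P4@[1:1]
i=2 'c': node 6→1 (fail-walked)
i=3 'c': node 1→2  ** P0@[2:3]
i=4 'a': node 2→3 (fail-walked)
i=5 'c': node 3→4  ** P1@[4:5]
i=6 'c': node 4→2 (fail-walked)  ** P0@[5:6]
i=7 'b': node 2→11 (fail-walked)  ** P3@[6:7],P4@[7:7]
i=8 'b': node 11→6 (fail-walked)  ** P4@[8:8]
i=9 'b': node 6→7  ** P4@[9:9]
i=10 'b': node 7→8  ** P4@[10:10]
i=11 'b': node 8→8 (fail-walked)  ** P4@[11:11]
i=12 'a': node 8→9
i=13 'c': node 9→10  ** P1@[12:13],P2@[8:13]
i=14 'c': node 10→2 (fail-walked)  ** P0@[13:14]
i=15 'b': node 2→11 (fail-walked)  ** P3@[14:15],P4@[15:15]
i=16 'b': node 11→6 (fail-walked)  ** P4@[16:16]
i=17 'b': node 6→7  ** P4@[17:17]
i=18 'b': node 7→8  ** P4@[18:18]
i=19 'b': node 8→8 (fail-walked)  ** P4@[19:19]
i=20 'a': node 8→9
i=21 'c': node 9→10  ** P1@[20:21],P2@[16:21]
i=22 'a': node 10→3 (fail-walked)
i=23 'c': node 3→4  ** P1@[22:23]
i=24 'c': node 4→2 (fail-walked)  ** P0@[23:24]
i=25 'c': node 2→2 (fail-walked)  ** P0@[24:25]
i=26 'c': node 2→2 (fail-walked)  ** P0@[25:26]
i=27 'c': node 2→2 (fail-walked)  ** P0@[26:27]
i=28 'b': node 2→11 (fail-walked)  ** P3@[27:28],P4@[28:28]
i=29 'c': node 11→1 (fail-walked)
i=30 'c': node 1→2  ** P0@[29:30]
i=31 'b': node 2→11 (fail-walked)  ** P3@[30:31],P4@[31:31]
i=32 'c': node 11→1 (fail-walked)
i=33 'c': node 1→2  ** P0@[32:33]
i=34 'b': node 2→11 (fail-walked)  ** P3@[33:34],P4@[34:34]
i=35 'a': node 11→3 (fail-walked)
i=36 'b': node 3→5 (fail-walked)  ** P4@[36:36]
i=37 'c': node 5→1 (fail-walked)
i=38 'b': node 1→11  ** P3@[37:38],P4@[38:38]
i=39 'c': node 11→1 (fail-walked)
i=40 'b': node 1→11  ** P3@[39:40],P4@[40:40]
i=41 'a': node 11→3 (fail-walked)
i=42 'a': node 3→3 (fail-walked)
i=43 'b': node 3→5 (fail-walked)  ** P4@[43:43]
i=44 'b': node 5→6  ** P4@[44:44]
i=45 'b': node 6→7  ** P4@[45:45]

All matches (sorted): [[0,4],[1,4],[3,0],[5,1],[6,0],[7,3],[7,4],[8,4],[9,4],[10,4],[11,4],[13,1],[13,2],[14,0],[15,3],[15,4],[16,4],[17,4],[18,4],[19,4],[21,1],[21,2],[23,1],[24,0],[25,0],[26,0],[27,0],[28,3],[28,4],[30,0],[31,3],[31,4],[33,0],[34,3],[34,4],[36,4],[38,3],[38,4],[40,3],[40,4],[43,4],[44,4],[45,4]]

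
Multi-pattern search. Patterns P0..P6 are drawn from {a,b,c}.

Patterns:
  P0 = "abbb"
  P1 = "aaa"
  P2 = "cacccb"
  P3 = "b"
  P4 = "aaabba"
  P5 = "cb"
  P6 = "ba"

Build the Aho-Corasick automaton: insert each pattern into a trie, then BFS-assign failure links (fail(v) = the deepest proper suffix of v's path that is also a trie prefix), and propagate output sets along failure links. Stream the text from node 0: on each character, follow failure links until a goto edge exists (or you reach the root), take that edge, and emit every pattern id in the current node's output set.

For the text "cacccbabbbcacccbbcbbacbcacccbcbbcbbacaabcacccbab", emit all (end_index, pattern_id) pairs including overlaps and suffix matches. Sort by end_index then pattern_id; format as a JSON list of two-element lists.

Construct AC machine:
Trie nodes:
  0='ε' goto a→1 b→13 c→7
  1='a' goto a→5 b→2
  2='ab' goto b→3
  3='abb' goto b→4
  4='abbb' goto ·  [P0 ends]
  5='aa' goto a→6
  6='aaa' goto b→14  [P1 ends]
  7='c' goto a→8 b→17
  8='ca' goto c→9
  9='cac' goto c→10
  10='cacc' goto c→11
  11='caccc' goto b→12
  12='cacccb' goto ·  [P2 ends]
  13='b' goto a→18  [P3 ends]
  14='aaab' goto b→15
  15='aaabb' goto a→16
  16='aaabba' goto ·  [P4 ends]
  17='cb' goto ·  [P5 ends]
  18='ba' goto ·  [P6 ends]

BFS fail/out derivation:
  n1('a'): parent n0 fail=0; on 'a' 0 → fail=0;  out ∅∪∅=∅
  n7('c'): parent n0 fail=0; on 'c' 0 → fail=0;  out ∅∪∅=∅
  n13('b'): parent n0 fail=0; on 'b' 0 → fail=0;  out {3}∪∅={3}
  n2('ab'): parent n1 fail=0; on 'b' 0 → fail=13;  out ∅∪{3}={3}
  n5('aa'): parent n1 fail=0; on 'a' 0 → fail=1;  out ∅∪∅=∅
  n8('ca'): parent n7 fail=0; on 'a' 0 → fail=1;  out ∅∪∅=∅
  n17('cb'): parent n7 fail=0; on 'b' 0 → fail=13;  out {5}∪{3}={3,5}
  n18('ba'): parent n13 fail=0; on 'a' 0 → fail=1;  out {6}∪∅={6}
  n3('abb'): parent n2 fail=13; on 'b' 13→0 → fail=13;  out ∅∪{3}={3}
  n6('aaa'): parent n5 fail=1; on 'a' 1 → fail=5;  out {1}∪∅={1}
  n9('cac'): parent n8 fail=1; on 'c' 1→0 → fail=7;  out ∅∪∅=∅
  n4('abbb'): parent n3 fail=13; on 'b' 13→0 → fail=13;  out {0}∪{3}={0,3}
  n10('cacc'): parent n9 fail=7; on 'c' 7→0 → fail=7;  out ∅∪∅=∅
  n14('aaab'): parent n6 fail=5; on 'b' 5→1 → fail=2;  out ∅∪{3}={3}
  n11('caccc'): parent n10 fail=7; on 'c' 7→0 → fail=7;  out ∅∪∅=∅
  n15('aaabb'): parent n14 fail=2; on 'b' 2 → fail=3;  out ∅∪{3}={3}
  n12('cacccb'): parent n11 fail=7; on 'b' 7 → fail=17;  out {2}∪{3,5}={2,3,5}
  n16('aaabba'): parent n15 fail=3; on 'a' 3→13 → fail=18;  out {4}∪{6}={4,6}

Text stream:
[0] read 'c'  n0⇒n7
[1] read 'a'  n7⇒n8
[2] read 'c'  n8⇒n9
[3] read 'c'  n9⇒n10
[4] read 'c'  n10⇒n11
[5] read 'b'  n11⇒n12  emit P2@[0:5],P3@[5:5],P5@[4:5]
[6] read 'a'  n12⇒n18 (fail-walked)  emit P6@[5:6]
[7] read 'b'  n18⇒n2 (fail-walked)  emit P3@[7:7]
[8] read 'b'  n2⇒n3  emit P3@[8:8]
[9] read 'b'  n3⇒n4  emit P0@[6:9],P3@[9:9]
[10] read 'c'  n4⇒n7 (fail-walked)
[11] read 'a'  n7⇒n8
[12] read 'c'  n8⇒n9
[13] read 'c'  n9⇒n10
[14] read 'c'  n10⇒n11
[15] read 'b'  n11⇒n12  emit P2@[10:15],P3@[15:15],P5@[14:15]
[16] read 'b'  n12⇒n13 (fail-walked)  emit P3@[16:16]
[17] read 'c'  n13⇒n7 (fail-walked)
[18] read 'b'  n7⇒n17  emit P3@[18:18],P5@[17:18]
[19] read 'b'  n17⇒n13 (fail-walked)  emit P3@[19:19]
[20] read 'a'  n13⇒n18  emit P6@[19:20]
[21] read 'c'  n18⇒n7 (fail-walked)
[22] read 'b'  n7⇒n17  emit P3@[22:22],P5@[21:22]
[23] read 'c'  n17⇒n7 (fail-walked)
[24] read 'a'  n7⇒n8
[25] read 'c'  n8⇒n9
[26] read 'c'  n9⇒n10
[27] read 'c'  n10⇒n11
[28] read 'b'  n11⇒n12  emit P2@[23:28],P3@[28:28],P5@[27:28]
[29] read 'c'  n12⇒n7 (fail-walked)
[30] read 'b'  n7⇒n17  emit P3@[30:30],P5@[29:30]
[31] read 'b'  n17⇒n13 (fail-walked)  emit P3@[31:31]
[32] read 'c'  n13⇒n7 (fail-walked)
[33] read 'b'  n7⇒n17  emit P3@[33:33],P5@[32:33]
[34] read 'b'  n17⇒n13 (fail-walked)  emit P3@[34:34]
[35] read 'a'  n13⇒n18  emit P6@[34:35]
[36] read 'c'  n18⇒n7 (fail-walked)
[37] read 'a'  n7⇒n8
[38] read 'a'  n8⇒n5 (fail-walked)
[39] read 'b'  n5⇒n2 (fail-walked)  emit P3@[39:39]
[40] read 'c'  n2⇒n7 (fail-walked)
[41] read 'a'  n7⇒n8
[42] read 'c'  n8⇒n9
[43] read 'c'  n9⇒n10
[44] read 'c'  n10⇒n11
[45] read 'b'  n11⇒n12  emit P2@[40:45],P3@[45:45],P5@[44:45]
[46] read 'a'  n12⇒n18 (fail-walked)  emit P6@[45:46]
[47] read 'b'  n18⇒n2 (fail-walked)  emit P3@[47:47]

Matches: [[5,2],[5,3],[5,5],[6,6],[7,3],[8,3],[9,0],[9,3],[15,2],[15,3],[15,5],[16,3],[18,3],[18,5],[19,3],[20,6],[22,3],[22,5],[28,2],[28,3],[28,5],[30,3],[30,5],[31,3],[33,3],[33,5],[34,3],[35,6],[39,3],[45,2],[45,3],[45,5],[46,6],[47,3]]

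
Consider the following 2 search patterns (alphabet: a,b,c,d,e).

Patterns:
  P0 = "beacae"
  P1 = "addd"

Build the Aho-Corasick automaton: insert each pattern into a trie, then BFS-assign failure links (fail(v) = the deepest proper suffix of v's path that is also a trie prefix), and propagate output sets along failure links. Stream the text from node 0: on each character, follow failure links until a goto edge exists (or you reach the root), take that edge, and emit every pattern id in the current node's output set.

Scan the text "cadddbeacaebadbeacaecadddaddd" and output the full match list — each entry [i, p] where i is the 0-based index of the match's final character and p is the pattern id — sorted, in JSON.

Build automaton:
Trie nodes:
  n0 'ε': a→7 b→1
  n1 'b': e→2
  n2 'be': a→3
  n3 'bea': c→4
  n4 'beac': a→5
  n5 'beaca': e→6
  n6 'beacae': ·  [P0 ends]
  n7 'a': d→8
  n8 'ad': d→9
  n9 'add': d→10
  n10 'addd': ·  [P1 ends]

BFS fail/out derivation:
  n1('b'): parent n0 fail=0; on 'b' 0 → fail=0;  out ∅∪∅=∅
  n7('a'): parent n0 fail=0; on 'a' 0 → fail=0;  out ∅∪∅=∅
  n2('be'): parent n1 fail=0; on 'e' 0 → fail=0;  out ∅∪∅=∅
  n8('ad'): parent n7 fail=0; on 'd' 0 → fail=0;  out ∅∪∅=∅
  n3('bea'): parent n2 fail=0; on 'a' 0 → fail=7;  out ∅∪∅=∅
  n9('add'): parent n8 fail=0; on 'd' 0 → fail=0;  out ∅∪∅=∅
  n4('beac'): parent n3 fail=7; on 'c' 7→0 → fail=0;  out ∅∪∅=∅
  n10('addd'): parent n9 fail=0; on 'd' 0 → fail=0;  out {1}∪∅={1}
  n5('beaca'): parent n4 fail=0; on 'a' 0 → fail=7;  out ∅∪∅=∅
  n6('beacae'): parent n5 fail=7; on 'e' 7→0 → fail=0;  out {0}∪∅={0}

Text stream:
i=0 'c': node 0→0
i=1 'a': node 0→7
i=2 'd': node 7→8
i=3 'd': node 8→9
i=4 'd': node 9→10  emit P1@[1:4]
i=5 'b': node 10→1 ·f
i=6 'e': node 1→2
i=7 'a': node 2→3
i=8 'c': node 3→4
i=9 'a': node 4→5
i=10 'e': node 5→6  emit P0@[5:10]
i=11 'b': node 6→1 ·f
i=12 'a': node 1→7 ·f
i=13 'd': node 7→8
i=14 'b': node 8→1 ·f
i=15 'e': node 1→2
i=16 'a': node 2→3
i=17 'c': node 3→4
i=18 'a': node 4→5
i=19 'e': node 5→6  emit P0@[14:19]
i=20 'c': node 6→0 ·f
i=21 'a': node 0→7
i=22 'd': node 7→8
i=23 'd': node 8→9
i=24 'd': node 9→10  emit P1@[21:24]
i=25 'a': node 10→7 ·f
i=26 'd': node 7→8
i=27 'd': node 8→9
i=28 'd': node 9→10  emit P1@[25:28]

Result: [[4,1],[10,0],[19,0],[24,1],[28,1]]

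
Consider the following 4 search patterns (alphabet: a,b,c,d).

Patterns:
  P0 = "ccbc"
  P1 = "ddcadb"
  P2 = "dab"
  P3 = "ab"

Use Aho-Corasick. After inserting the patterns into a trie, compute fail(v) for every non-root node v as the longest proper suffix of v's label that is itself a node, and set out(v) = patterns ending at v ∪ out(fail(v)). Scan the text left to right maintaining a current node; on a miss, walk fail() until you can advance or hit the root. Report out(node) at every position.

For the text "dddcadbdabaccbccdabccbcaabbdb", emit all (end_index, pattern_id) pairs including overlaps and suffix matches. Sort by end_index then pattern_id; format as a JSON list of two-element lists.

Build:
Trie (insert patterns):
  0='ε' goto a→13 c→1 d→5
  1='c' goto c→2
  2='cc' goto b→3
  3='ccb' goto c→4
  4='ccbc' goto ·  ←P0
  5='d' goto a→11 d→6
  6='dd' goto c→7
  7='ddc' goto a→8
  8='ddca' goto d→9
  9='ddcad' goto b→10
  10='ddcadb' goto ·  ←P1
  11='da' goto b→12
  12='dab' goto ·  ←P2
  13='a' goto b→14
  14='ab' goto ·  ←P3

Failure links (BFS by depth):
  n1('c'): parent n0 fail=0; on 'c' 0 → fail=0;  out ∅∪∅=∅
  n5('d'): parent n0 fail=0; on 'd' 0 → fail=0;  out ∅∪∅=∅
  n13('a'): parent n0 fail=0; on 'a' 0 → fail=0;  out ∅∪∅=∅
  n2('cc'): parent n1 fail=0; on 'c' 0 → fail=1;  out ∅∪∅=∅
  n6('dd'): parent n5 fail=0; on 'd' 0 → fail=5;  out ∅∪∅=∅
  n11('da'): parent n5 fail=0; on 'a' 0 → fail=13;  out ∅∪∅=∅
  n14('ab'): parent n13 fail=0; on 'b' 0 → fail=0;  out {3}∪∅={3}
  n3('ccb'): parent n2 fail=1; on 'b' 1→0 → fail=0;  out ∅∪∅=∅
  n7('ddc'): parent n6 fail=5; on 'c' 5→0 → fail=1;  out ∅∪∅=∅
  n12('dab'): parent n11 fail=13; on 'b' 13 → fail=14;  out {2}∪{3}={2,3}
  n4('ccbc'): parent n3 fail=0; on 'c' 0 → fail=1;  out {0}∪∅={0}
  n8('ddca'): parent n7 fail=1; on 'a' 1→0 → fail=13;  out ∅∪∅=∅
  n9('ddcad'): parent n8 fail=13; on 'd' 13→0 → fail=5;  out ∅∪∅=∅
  n10('ddcadb'): parent n9 fail=5; on 'b' 5→0 → fail=0;  out {1}∪∅={1}

Run:
pos 0 'd': at 5
pos 1 'd': at 6
pos 2 'd': at 6 (via fail)
pos 3 'c': at 7
pos 4 'a': at 8
pos 5 'd': at 9
pos 6 'b': at 10  → match P1@[1:6]
pos 7 'd': at 5 (via fail)
pos 8 'a': at 11
pos 9 'b': at 12  → match P2@[7:9],P3@[8:9]
pos 10 'a': at 13 (via fail)
pos 11 'c': at 1 (via fail)
pos 12 'c': at 2
pos 13 'b': at 3
pos 14 'c': at 4  → match P0@[11:14]
pos 15 'c': at 2 (via fail)
pos 16 'd': at 5 (via fail)
pos 17 'a': at 11
pos 18 'b': at 12  → match P2@[16:18],P3@[17:18]
pos 19 'c': at 1 (via fail)
pos 20 'c': at 2
pos 21 'b': at 3
pos 22 'c': at 4  → match P0@[19:22]
pos 23 'a': at 13 (via fail)
pos 24 'a': at 13 (via fail)
pos 25 'b': at 14  → match P3@[24:25]
pos 26 'b': at 0 (via fail)
pos 27 'd': at 5
pos 28 'b': at 0 (via fail)

Matches: [[6,1],[9,2],[9,3],[14,0],[18,2],[18,3],[22,0],[25,3]]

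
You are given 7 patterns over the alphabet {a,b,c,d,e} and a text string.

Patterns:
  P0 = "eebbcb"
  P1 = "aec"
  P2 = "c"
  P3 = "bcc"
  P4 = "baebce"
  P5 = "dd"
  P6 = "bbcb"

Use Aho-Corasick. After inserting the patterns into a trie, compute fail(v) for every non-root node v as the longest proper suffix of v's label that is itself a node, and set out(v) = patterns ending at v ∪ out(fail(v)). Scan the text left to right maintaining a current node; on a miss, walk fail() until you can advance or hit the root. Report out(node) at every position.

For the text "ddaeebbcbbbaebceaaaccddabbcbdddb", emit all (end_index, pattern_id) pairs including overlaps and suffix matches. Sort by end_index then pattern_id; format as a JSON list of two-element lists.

Construct AC machine:
Trie (insert patterns):
  n0 'ε': a→7 b→11 c→10 d→19 e→1
  n1 'e': e→2
  n2 'ee': b→3
  n3 'eeb': b→4
  n4 'eebb': c→5
  n5 'eebbc': b→6
  n6 'eebbcb': ·  ←P0
  n7 'a': e→8
  n8 'ae': c→9
  n9 'aec': ·  ←P1
  n10 'c': ·  ←P2
  n11 'b': a→14 b→21 c→12
  n12 'bc': c→13
  n13 'bcc': ·  ←P3
  n14 'ba': e→15
  n15 'bae': b→16
  n16 'baeb': c→17
  n17 'baebc': e→18
  n18 'baebce': ·  ←P4
  n19 'd': d→20
  n20 'dd': ·  ←P5
  n21 'bb': c→22
  n22 'bbc': b→23
  n23 'bbcb': ·  ←P6

BFS fail/out derivation:
  fail(1) 'e': from fail(0)=0 chase 'e': 0 ⇒ 0;  out=∅∪out(0)=∅
  fail(7) 'a': from fail(0)=0 chase 'a': 0 ⇒ 0;  out=∅∪out(0)=∅
  fail(10) 'c': from fail(0)=0 chase 'c': 0 ⇒ 0;  out={2}∪out(0)={2}
  fail(11) 'b': from fail(0)=0 chase 'b': 0 ⇒ 0;  out=∅∪out(0)=∅
  fail(19) 'd': from fail(0)=0 chase 'd': 0 ⇒ 0;  out=∅∪out(0)=∅
  fail(2) 'ee': from fail(1)=0 chase 'e': 0 ⇒ 1;  out=∅∪out(1)=∅
  fail(8) 'ae': from fail(7)=0 chase 'e': 0 ⇒ 1;  out=∅∪out(1)=∅
  fail(12) 'bc': from fail(11)=0 chase 'c': 0 ⇒ 10;  out=∅∪out(10)={2}
  fail(14) 'ba': from fail(11)=0 chase 'a': 0 ⇒ 7;  out=∅∪out(7)=∅
  fail(20) 'dd': from fail(19)=0 chase 'd': 0 ⇒ 19;  out={5}∪out(19)={5}
  fail(21) 'bb': from fail(11)=0 chase 'b': 0 ⇒ 11;  out=∅∪out(11)=∅
  fail(3) 'eeb': from fail(2)=1 chase 'b': 1→0 ⇒ 11;  out=∅∪out(11)=∅
  fail(9) 'aec': from fail(8)=1 chase 'c': 1→0 ⇒ 10;  out={1}∪out(10)={1,2}
  fail(13) 'bcc': from fail(12)=10 chase 'c': 10→0 ⇒ 10;  out={3}∪out(10)={2,3}
  fail(15) 'bae': from fail(14)=7 chase 'e': 7 ⇒ 8;  out=∅∪out(8)=∅
  fail(22) 'bbc': from fail(21)=11 chase 'c': 11 ⇒ 12;  out=∅∪out(12)={2}
  fail(4) 'eebb': from fail(3)=11 chase 'b': 11 ⇒ 21;  out=∅∪out(21)=∅
  fail(16) 'baeb': from fail(15)=8 chase 'b': 8→1→0 ⇒ 11;  out=∅∪out(11)=∅
  fail(23) 'bbcb': from fail(22)=12 chase 'b': 12→10→0 ⇒ 11;  out={6}∪out(11)={6}
  fail(5) 'eebbc': from fail(4)=21 chase 'c': 21 ⇒ 22;  out=∅∪out(22)={2}
  fail(17) 'baebc': from fail(16)=11 chase 'c': 11 ⇒ 12;  out=∅∪out(12)={2}
  fail(6) 'eebbcb': from fail(5)=22 chase 'b': 22 ⇒ 23;  out={0}∪out(23)={0,6}
  fail(18) 'baebce': from fail(17)=12 chase 'e': 12→10→0 ⇒ 1;  out={4}∪out(1)={4}

Run:
pos 0 'd': at 19
pos 1 'd': at 20  ** P5@[0:1]
pos 2 'a': at 7 (fail-walked)
pos 3 'e': at 8
pos 4 'e': at 2 (fail-walked)
pos 5 'b': at 3
pos 6 'b': at 4
pos 7 'c': at 5  ** P2@[7:7]
pos 8 'b': at 6  ** P0@[3:8],P6@[5:8]
pos 9 'b': at 21 (fail-walked)
pos 10 'b': at 21 (fail-walked)
pos 11 'a': at 14 (fail-walked)
pos 12 'e': at 15
pos 13 'b': at 16
pos 14 'c': at 17  ** P2@[14:14]
pos 15 'e': at 18  ** P4@[10:15]
pos 16 'a': at 7 (fail-walked)
pos 17 'a': at 7 (fail-walked)
pos 18 'a': at 7 (fail-walked)
pos 19 'c': at 10 (fail-walked)  ** P2@[19:19]
pos 20 'c': at 10 (fail-walked)  ** P2@[20:20]
pos 21 'd': at 19 (fail-walked)
pos 22 'd': at 20  ** P5@[21:22]
pos 23 'a': at 7 (fail-walked)
pos 24 'b': at 11 (fail-walked)
pos 25 'b': at 21
pos 26 'c': at 22  ** P2@[26:26]
pos 27 'b': at 23  ** P6@[24:27]
pos 28 'd': at 19 (fail-walked)
pos 29 'd': at 20  ** P5@[28:29]
pos 30 'd': at 20 (fail-walked)  ** P5@[29:30]
pos 31 'b': at 11 (fail-walked)

Matches: [[1,5],[7,2],[8,0],[8,6],[14,2],[15,4],[19,2],[20,2],[22,5],[26,2],[27,6],[29,5],[30,5]]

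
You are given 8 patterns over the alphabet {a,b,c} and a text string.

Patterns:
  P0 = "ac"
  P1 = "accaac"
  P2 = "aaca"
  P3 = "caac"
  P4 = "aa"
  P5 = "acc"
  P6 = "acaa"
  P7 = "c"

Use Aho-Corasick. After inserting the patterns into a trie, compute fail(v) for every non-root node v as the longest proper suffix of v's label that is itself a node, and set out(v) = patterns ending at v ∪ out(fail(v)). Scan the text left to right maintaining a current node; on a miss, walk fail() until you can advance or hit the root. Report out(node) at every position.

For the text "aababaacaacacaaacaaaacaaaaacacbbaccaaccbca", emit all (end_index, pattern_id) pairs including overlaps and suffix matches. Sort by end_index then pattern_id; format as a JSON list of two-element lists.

Build:
Trie (insert patterns):
  0='ε' goto a→1 c→10
  1='a' goto a→7 c→2
  2='ac' goto a→14 c→3  [P0 ends]
  3='acc' goto a→4  [P5 ends]
  4='acca' goto a→5
  5='accaa' goto c→6
  6='accaac' goto ·  [P1 ends]
  7='aa' goto c→8  [P4 ends]
  8='aac' goto a→9
  9='aaca' goto ·  [P2 ends]
  10='c' goto a→11  [P7 ends]
  11='ca' goto a→12
  12='caa' goto c→13
  13='caac' goto ·  [P3 ends]
  14='aca' goto a→15
  15='acaa' goto ·  [P6 ends]

BFS fail/out derivation:
  fail(1) 'a': from fail(0)=0 chase 'a': 0 ⇒ 0;  out=∅∪out(0)=∅
  fail(10) 'c': from fail(0)=0 chase 'c': 0 ⇒ 0;  out={7}∪out(0)={7}
  fail(2) 'ac': from fail(1)=0 chase 'c': 0 ⇒ 10;  out={0}∪out(10)={0,7}
  fail(7) 'aa': from fail(1)=0 chase 'a': 0 ⇒ 1;  out={4}∪out(1)={4}
  fail(11) 'ca': from fail(10)=0 chase 'a': 0 ⇒ 1;  out=∅∪out(1)=∅
  fail(3) 'acc': from fail(2)=10 chase 'c': 10→0 ⇒ 10;  out={5}∪out(10)={5,7}
  fail(8) 'aac': from fail(7)=1 chase 'c': 1 ⇒ 2;  out=∅∪out(2)={0,7}
  fail(12) 'caa': from fail(11)=1 chase 'a': 1 ⇒ 7;  out=∅∪out(7)={4}
  fail(14) 'aca': from fail(2)=10 chase 'a': 10 ⇒ 11;  out=∅∪out(11)=∅
  fail(4) 'acca': from fail(3)=10 chase 'a': 10 ⇒ 11;  out=∅∪out(11)=∅
  fail(9) 'aaca': from fail(8)=2 chase 'a': 2 ⇒ 14;  out={2}∪out(14)={2}
  fail(13) 'caac': from fail(12)=7 chase 'c': 7 ⇒ 8;  out={3}∪out(8)={0,3,7}
  fail(15) 'acaa': from fail(14)=11 chase 'a': 11 ⇒ 12;  out={6}∪out(12)={4,6}
  fail(5) 'accaa': from fail(4)=11 chase 'a': 11 ⇒ 12;  out=∅∪out(12)={4}
  fail(6) 'accaac': from fail(5)=12 chase 'c': 12 ⇒ 13;  out={1}∪out(13)={0,1,3,7}

Scan:
i=0 'a': node 0→1
i=1 'a': node 1→7  ** P4@[0:1]
i=2 'b': node 7→0 ·f
i=3 'a': node 0→1
i=4 'b': node 1→0 ·f
i=5 'a': node 0→1
i=6 'a': node 1→7  ** P4@[5:6]
i=7 'c': node 7→8  ** P0@[6:7],P7@[7:7]
i=8 'a': node 8→9  ** P2@[5:8]
i=9 'a': node 9→15 ·f  ** P4@[8:9],P6@[6:9]
i=10 'c': node 15→13 ·f  ** P0@[9:10],P3@[7:10],P7@[10:10]
i=11 'a': node 13→9 ·f  ** P2@[8:11]
i=12 'c': node 9→2 ·f  ** P0@[11:12],P7@[12:12]
i=13 'a': node 2→14
i=14 'a': node 14→15  ** P4@[13:14],P6@[11:14]
i=15 'a': node 15→7 ·f  ** P4@[14:15]
i=16 'c': node 7→8  ** P0@[15:16],P7@[16:16]
i=17 'a': node 8→9  ** P2@[14:17]
i=18 'a': node 9→15 ·f  ** P4@[17:18],P6@[15:18]
i=19 'a': node 15→7 ·f  ** P4@[18:19]
i=20 'a': node 7→7 ·f  ** P4@[19:20]
i=21 'c': node 7→8  ** P0@[20:21],P7@[21:21]
i=22 'a': node 8→9  ** P2@[19:22]
i=23 'a': node 9→15 ·f  ** P4@[22:23],P6@[20:23]
i=24 'a': node 15→7 ·f  ** P4@[23:24]
i=25 'a': node 7→7 ·f  ** P4@[24:25]
i=26 'a': node 7→7 ·f  ** P4@[25:26]
i=27 'c': node 7→8  ** P0@[26:27],P7@[27:27]
i=28 'a': node 8→9  ** P2@[25:28]
i=29 'c': node 9→2 ·f  ** P0@[28:29],P7@[29:29]
i=30 'b': node 2→0 ·f
i=31 'b': node 0→0
i=32 'a': node 0→1
i=33 'c': node 1→2  ** P0@[32:33],P7@[33:33]
i=34 'c': node 2→3  ** P5@[32:34],P7@[34:34]
i=35 'a': node 3→4
i=36 'a': node 4→5  ** P4@[35:36]
i=37 'c': node 5→6  ** P0@[36:37],P1@[32:37],P3@[34:37],P7@[37:37]
i=38 'c': node 6→3 ·f  ** P5@[36:38],P7@[38:38]
i=39 'b': node 3→0 ·f
i=40 'c': node 0→10  ** P7@[40:40]
i=41 'a': node 10→11

All matches (sorted): [[1,4],[6,4],[7,0],[7,7],[8,2],[9,4],[9,6],[10,0],[10,3],[10,7],[11,2],[12,0],[12,7],[14,4],[14,6],[15,4],[16,0],[16,7],[17,2],[18,4],[18,6],[19,4],[20,4],[21,0],[21,7],[22,2],[23,4],[23,6],[24,4],[25,4],[26,4],[27,0],[27,7],[28,2],[29,0],[29,7],[33,0],[33,7],[34,5],[34,7],[36,4],[37,0],[37,1],[37,3],[37,7],[38,5],[38,7],[40,7]]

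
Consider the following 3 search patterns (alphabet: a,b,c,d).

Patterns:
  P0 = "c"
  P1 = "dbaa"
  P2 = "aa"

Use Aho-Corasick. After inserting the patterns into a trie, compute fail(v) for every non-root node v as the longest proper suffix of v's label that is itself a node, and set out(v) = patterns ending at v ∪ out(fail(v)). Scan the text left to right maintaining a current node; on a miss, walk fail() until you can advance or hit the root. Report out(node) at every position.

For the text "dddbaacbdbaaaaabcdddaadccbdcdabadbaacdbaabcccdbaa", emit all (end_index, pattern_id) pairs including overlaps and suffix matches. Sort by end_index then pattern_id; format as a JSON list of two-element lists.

Build:
Trie (insert patterns):
  0='ε' goto a→6 c→1 d→2
  1='c' goto ·  [P0 ends]
  2='d' goto b→3
  3='db' goto a→4
  4='dba' goto a→5
  5='dbaa' goto ·  [P1 ends]
  6='a' goto a→7
  7='aa' goto ·  [P2 ends]

BFS fail/out derivation:
  n1('c'): parent n0 fail=0; on 'c' 0 → fail=0;  out {0}∪∅={0}
  n2('d'): parent n0 fail=0; on 'd' 0 → fail=0;  out ∅∪∅=∅
  n6('a'): parent n0 fail=0; on 'a' 0 → fail=0;  out ∅∪∅=∅
  n3('db'): parent n2 fail=0; on 'b' 0 → fail=0;  out ∅∪∅=∅
  n7('aa'): parent n6 fail=0; on 'a' 0 → fail=6;  out {2}∪∅={2}
  n4('dba'): parent n3 fail=0; on 'a' 0 → fail=6;  out ∅∪∅=∅
  n5('dbaa'): parent n4 fail=6; on 'a' 6 → fail=7;  out {1}∪{2}={1,2}

Run:
pos 0 'd': at 2
pos 1 'd': at 2 ·f
pos 2 'd': at 2 ·f
pos 3 'b': at 3
pos 4 'a': at 4
pos 5 'a': at 5  emit P1@[2:5],P2@[4:5]
pos 6 'c': at 1 ·f  emit P0@[6:6]
pos 7 'b': at 0 ·f
pos 8 'd': at 2
pos 9 'b': at 3
pos 10 'a': at 4
pos 11 'a': at 5  emit P1@[8:11],P2@[10:11]
pos 12 'a': at 7 ·f  emit P2@[11:12]
pos 13 'a': at 7 ·f  emit P2@[12:13]
pos 14 'a': at 7 ·f  emit P2@[13:14]
pos 15 'b': at 0 ·f
pos 16 'c': at 1  emit P0@[16:16]
pos 17 'd': at 2 ·f
pos 18 'd': at 2 ·f
pos 19 'd': at 2 ·f
pos 20 'a': at 6 ·f
pos 21 'a': at 7  emit P2@[20:21]
pos 22 'd': at 2 ·f
pos 23 'c': at 1 ·f  emit P0@[23:23]
pos 24 'c': at 1 ·f  emit P0@[24:24]
pos 25 'b': at 0 ·f
pos 26 'd': at 2
pos 27 'c': at 1 ·f  emit P0@[27:27]
pos 28 'd': at 2 ·f
pos 29 'a': at 6 ·f
pos 30 'b': at 0 ·f
pos 31 'a': at 6
pos 32 'd': at 2 ·f
pos 33 'b': at 3
pos 34 'a': at 4
pos 35 'a': at 5  emit P1@[32:35],P2@[34:35]
pos 36 'c': at 1 ·f  emit P0@[36:36]
pos 37 'd': at 2 ·f
pos 38 'b': at 3
pos 39 'a': at 4
pos 40 'a': at 5  emit P1@[37:40],P2@[39:40]
pos 41 'b': at 0 ·f
pos 42 'c': at 1  emit P0@[42:42]
pos 43 'c': at 1 ·f  emit P0@[43:43]
pos 44 'c': at 1 ·f  emit P0@[44:44]
pos 45 'd': at 2 ·f
pos 46 'b': at 3
pos 47 'a': at 4
pos 48 'a': at 5  emit P1@[45:48],P2@[47:48]

Matches: [[5,1],[5,2],[6,0],[11,1],[11,2],[12,2],[13,2],[14,2],[16,0],[21,2],[23,0],[24,0],[27,0],[35,1],[35,2],[36,0],[40,1],[40,2],[42,0],[43,0],[44,0],[48,1],[48,2]]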